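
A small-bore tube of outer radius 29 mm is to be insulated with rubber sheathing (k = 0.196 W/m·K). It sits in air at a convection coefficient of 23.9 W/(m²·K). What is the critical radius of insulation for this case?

For a cylinder r_cr = k/h = 0.196/23.9
r_cr = 8.2 mm; since the bare radius (29 mm) is above r_cr, any added insulation will reduce heat loss.

r_cr ≈ 8.2 mm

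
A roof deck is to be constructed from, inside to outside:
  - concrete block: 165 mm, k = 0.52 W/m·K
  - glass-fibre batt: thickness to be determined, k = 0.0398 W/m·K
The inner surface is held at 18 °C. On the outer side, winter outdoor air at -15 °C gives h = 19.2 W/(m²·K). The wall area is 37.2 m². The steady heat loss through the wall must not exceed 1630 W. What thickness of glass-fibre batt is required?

L ≈ 15.3 mm

Series thermal resistances:
R_concrete block = L/(kA) = 0.165/(0.52×37.2) = 0.00853 K/W
R_outer film = 1/(h_o·A) = 1/(19.2×37.2) = 0.0014 K/W
Sum of the known resistances R_other = 0.00993 K/W
Required total resistance R_tot = ΔT/Q_allow = 33/1630 = 0.02025 K/W
R_glass-fibre batt = R_tot − R_other = 0.01032 K/W
L = R·k·A = 0.01032×0.0398×37.2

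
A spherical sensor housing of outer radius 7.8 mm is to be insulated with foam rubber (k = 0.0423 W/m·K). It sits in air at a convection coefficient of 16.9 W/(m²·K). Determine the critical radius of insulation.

For a sphere r_cr = 2k/h = 2×0.0423/16.9
r_cr = 5.01 mm; since the bare radius (7.8 mm) is above r_cr, any added insulation will reduce heat loss.

r_cr ≈ 5.01 mm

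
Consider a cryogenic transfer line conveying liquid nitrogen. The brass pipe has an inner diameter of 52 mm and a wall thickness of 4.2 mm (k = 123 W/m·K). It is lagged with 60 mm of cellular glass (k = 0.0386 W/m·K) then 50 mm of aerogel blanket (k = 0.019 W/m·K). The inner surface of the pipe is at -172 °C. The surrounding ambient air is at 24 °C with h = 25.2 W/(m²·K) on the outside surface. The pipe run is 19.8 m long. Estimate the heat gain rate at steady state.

For a radial system each layer contributes R = ln(r_out/r_in)/(2πkL); films add R = 1/(hA).
R_brass pipe wall = ln(30.2/26)/(2π×123×19.8) = 9.786×10^-6 K/W
R_cellular glass = ln(90.2/30.2)/(2π×0.0386×19.8) = 0.2279 K/W
R_aerogel blanket = ln(140.2/90.2)/(2π×0.019×19.8) = 0.1866 K/W
R_outer film = 1/(h_o·2πr_oL) = 1/(25.2×2π×0.1402×19.8) = 0.002275 K/W
R_total = 0.4167 K/W
Q = ΔT/R_total = 196/0.4167

Q ≈ 470 W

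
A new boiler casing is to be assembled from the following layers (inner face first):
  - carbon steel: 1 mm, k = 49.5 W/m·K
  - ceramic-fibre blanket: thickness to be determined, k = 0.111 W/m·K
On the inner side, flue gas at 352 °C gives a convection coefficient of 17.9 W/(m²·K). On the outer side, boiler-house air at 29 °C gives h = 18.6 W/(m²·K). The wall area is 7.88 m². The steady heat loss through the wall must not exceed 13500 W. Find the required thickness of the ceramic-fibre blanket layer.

L ≈ 8.76 mm

Thermal resistances in series:
R_inner film = 1/(h_i·A) = 1/(17.9×7.88) = 0.00709 K/W
R_carbon steel = L/(kA) = 0.001/(49.5×7.88) = 2.564×10^-6 K/W
R_outer film = 1/(h_o·A) = 1/(18.6×7.88) = 0.006823 K/W
Sum of the known resistances R_other = 0.01391 K/W
Required total resistance R_tot = ΔT/Q_allow = 323/13500 = 0.02393 K/W
R_ceramic-fibre blanket = R_tot − R_other = 0.01001 K/W
L = R·k·A = 0.01001×0.111×7.88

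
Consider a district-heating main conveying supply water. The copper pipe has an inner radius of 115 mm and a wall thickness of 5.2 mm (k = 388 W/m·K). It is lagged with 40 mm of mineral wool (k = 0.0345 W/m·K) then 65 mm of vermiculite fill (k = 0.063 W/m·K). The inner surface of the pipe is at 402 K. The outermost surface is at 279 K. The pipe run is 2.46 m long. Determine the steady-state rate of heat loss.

Q ≈ 138 W

Radial resistances (cylindrical: R_cond = ln(r_o/r_i)/(2πkL), R_conv = 1/(h·2πrL)):
R_copper pipe wall = ln(120.2/115)/(2π×388×2.46) = 7.374×10^-6 K/W
R_mineral wool = ln(160.2/120.2)/(2π×0.0345×2.46) = 0.5387 K/W
R_vermiculite fill = ln(225.2/160.2)/(2π×0.063×2.46) = 0.3497 K/W
R_total = 0.8885 K/W
Q = ΔT/R_total = 123/0.8885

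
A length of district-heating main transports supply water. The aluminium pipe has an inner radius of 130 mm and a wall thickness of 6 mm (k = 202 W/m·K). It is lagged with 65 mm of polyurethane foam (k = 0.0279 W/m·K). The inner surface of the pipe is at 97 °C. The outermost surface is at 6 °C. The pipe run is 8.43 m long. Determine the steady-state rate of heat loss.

Q ≈ 344 W

Radial resistances (cylindrical: R_cond = ln(r_o/r_i)/(2πkL), R_conv = 1/(h·2πrL)):
R_aluminium pipe wall = ln(136/130)/(2π×202×8.43) = 4.217×10^-6 K/W
R_polyurethane foam = ln(201/136)/(2π×0.0279×8.43) = 0.2643 K/W
R_total = 0.2644 K/W
Q = ΔT/R_total = 91/0.2644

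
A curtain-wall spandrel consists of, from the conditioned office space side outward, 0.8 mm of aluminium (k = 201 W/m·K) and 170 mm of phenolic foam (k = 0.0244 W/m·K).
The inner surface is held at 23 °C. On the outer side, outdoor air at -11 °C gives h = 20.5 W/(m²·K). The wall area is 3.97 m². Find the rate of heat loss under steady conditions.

Q ≈ 19.2 W

Treating each layer as a thermal resistance in series:
R_aluminium = L/(kA) = 0.0008/(201×3.97) = 1.003×10^-6 K/W
R_phenolic foam = L/(kA) = 0.17/(0.0244×3.97) = 1.755 K/W
R_outer film = 1/(h_o·A) = 1/(20.5×3.97) = 0.01229 K/W
R_total = 1.767 K/W
Q = ΔT / R_total = 34 / 1.767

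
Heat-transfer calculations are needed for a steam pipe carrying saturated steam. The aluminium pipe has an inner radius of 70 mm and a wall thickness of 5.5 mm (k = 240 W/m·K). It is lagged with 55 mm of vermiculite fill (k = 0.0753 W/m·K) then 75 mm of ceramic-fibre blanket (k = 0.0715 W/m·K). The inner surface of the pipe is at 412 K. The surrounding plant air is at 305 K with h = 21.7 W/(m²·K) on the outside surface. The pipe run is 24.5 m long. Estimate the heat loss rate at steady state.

Q ≈ 1190 W

For a radial system each layer contributes R = ln(r_out/r_in)/(2πkL); films add R = 1/(hA).
R_aluminium pipe wall = ln(75.5/70)/(2π×240×24.5) = 2.047×10^-6 K/W
R_vermiculite fill = ln(130.5/75.5)/(2π×0.0753×24.5) = 0.04721 K/W
R_ceramic-fibre blanket = ln(205.5/130.5)/(2π×0.0715×24.5) = 0.04125 K/W
R_outer film = 1/(h_o·2πr_oL) = 1/(21.7×2π×0.2055×24.5) = 0.001457 K/W
R_total = 0.08992 K/W
Q = ΔT/R_total = 107/0.08992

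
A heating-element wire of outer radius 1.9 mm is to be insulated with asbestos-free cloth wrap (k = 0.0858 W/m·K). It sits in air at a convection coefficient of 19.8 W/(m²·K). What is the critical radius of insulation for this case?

For a cylinder r_cr = k/h = 0.0858/19.8
r_cr = 4.33 mm; since the bare radius (1.9 mm) is below r_cr, adding a thin layer of insulation will *increase* heat loss.

r_cr ≈ 4.33 mm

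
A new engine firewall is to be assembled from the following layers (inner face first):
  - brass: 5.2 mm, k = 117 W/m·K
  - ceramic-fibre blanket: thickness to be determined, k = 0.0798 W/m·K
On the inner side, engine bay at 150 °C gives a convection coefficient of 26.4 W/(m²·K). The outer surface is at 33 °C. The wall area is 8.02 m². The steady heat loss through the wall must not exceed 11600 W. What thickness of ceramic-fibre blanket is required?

L ≈ 3.43 mm

Treating each layer as a thermal resistance in series:
R_inner film = 1/(h_i·A) = 1/(26.4×8.02) = 0.004723 K/W
R_brass = L/(kA) = 0.0052/(117×8.02) = 5.542×10^-6 K/W
Sum of the known resistances R_other = 0.004729 K/W
Required total resistance R_tot = ΔT/Q_allow = 117/11600 = 0.01009 K/W
R_ceramic-fibre blanket = R_tot − R_other = 0.005358 K/W
L = R·k·A = 0.005358×0.0798×8.02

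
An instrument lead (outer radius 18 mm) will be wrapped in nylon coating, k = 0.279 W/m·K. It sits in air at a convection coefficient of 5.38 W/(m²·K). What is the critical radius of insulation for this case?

r_cr ≈ 51.9 mm

For a cylinder r_cr = k/h = 0.279/5.38
r_cr = 51.9 mm; since the bare radius (18 mm) is below r_cr, adding a thin layer of insulation will *increase* heat loss.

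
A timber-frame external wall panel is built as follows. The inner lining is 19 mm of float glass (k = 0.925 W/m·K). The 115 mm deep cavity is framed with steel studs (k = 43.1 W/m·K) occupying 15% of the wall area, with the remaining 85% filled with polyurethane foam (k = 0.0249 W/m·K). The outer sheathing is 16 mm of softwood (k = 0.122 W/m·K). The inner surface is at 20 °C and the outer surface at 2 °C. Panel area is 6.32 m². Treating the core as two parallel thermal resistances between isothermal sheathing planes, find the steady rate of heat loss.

Sheathing layers in series; stud and cavity paths in parallel between them.
R_inner = 0.019/(0.925×6.32) = 0.00325 K/W
R_stud  = 0.115/(43.1×0.15×6.32) = 0.002815 K/W
R_cav   = 0.115/(0.0249×0.85×6.32) = 0.8597 K/W
1/R_core = 1/R_stud + 1/R_cav → R_core = 0.002805 K/W
R_outer = 0.016/(0.122×6.32) = 0.02075 K/W
R_total = 0.02681 K/W
Q = ΔT/R_total = 18/0.02681

Q ≈ 671 W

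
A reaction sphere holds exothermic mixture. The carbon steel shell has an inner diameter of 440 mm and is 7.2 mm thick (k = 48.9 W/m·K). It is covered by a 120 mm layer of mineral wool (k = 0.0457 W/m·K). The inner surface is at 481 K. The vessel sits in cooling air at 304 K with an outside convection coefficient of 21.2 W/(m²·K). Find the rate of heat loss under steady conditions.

Radial (spherical) resistances in series:
R_carbon steel shell = (1/0.22 − 1/0.2272)/(4π×48.9) = 2.344×10^-4 K/W
R_mineral wool = (1/0.2272 − 1/0.3472)/(4π×0.0457) = 2.649 K/W
R_outer film = 1/(h·4πr_o²) = 1/(21.2×4π×0.3472²) = 0.03114 K/W
R_total = 2.68 K/W
Q = ΔT/R_total = 177/2.68

Q ≈ 66 W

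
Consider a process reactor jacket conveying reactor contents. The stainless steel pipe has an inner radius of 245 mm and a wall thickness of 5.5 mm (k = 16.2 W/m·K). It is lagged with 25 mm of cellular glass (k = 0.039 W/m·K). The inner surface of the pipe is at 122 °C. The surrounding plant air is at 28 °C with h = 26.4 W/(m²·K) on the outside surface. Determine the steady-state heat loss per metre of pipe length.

For a radial system each layer contributes R = ln(r_out/r_in)/(2πkL); films add R = 1/(hA).
R_stainless steel pipe wall = ln(250.5/245)/(2π×16.2×1) = 2.181×10^-4 K/W
R_cellular glass = ln(275.5/250.5)/(2π×0.039×1) = 0.3882 K/W
R_outer film = 1/(h_o·2πr_oL) = 1/(26.4×2π×0.2755×1) = 0.02188 K/W
R_total = 0.4103 K/W
Q = ΔT/R_total = 94/0.4103

q′ ≈ 229 W/m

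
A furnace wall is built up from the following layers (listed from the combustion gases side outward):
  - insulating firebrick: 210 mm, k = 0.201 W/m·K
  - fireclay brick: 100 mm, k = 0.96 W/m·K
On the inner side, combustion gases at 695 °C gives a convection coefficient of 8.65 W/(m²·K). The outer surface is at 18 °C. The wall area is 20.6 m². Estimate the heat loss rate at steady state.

Thermal resistances in series:
R_inner film = 1/(h_i·A) = 1/(8.65×20.6) = 0.005612 K/W
R_insulating firebrick = L/(kA) = 0.21/(0.201×20.6) = 0.05072 K/W
R_fireclay brick = L/(kA) = 0.1/(0.96×20.6) = 0.005057 K/W
R_total = 0.06139 K/W
Q = ΔT / R_total = 677 / 0.06139

Q ≈ 11000 W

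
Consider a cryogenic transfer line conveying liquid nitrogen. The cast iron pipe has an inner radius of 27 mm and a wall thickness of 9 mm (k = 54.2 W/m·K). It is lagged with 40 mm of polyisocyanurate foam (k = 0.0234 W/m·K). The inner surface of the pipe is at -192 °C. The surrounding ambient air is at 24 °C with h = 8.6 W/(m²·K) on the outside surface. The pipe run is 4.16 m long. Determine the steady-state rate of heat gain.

For a radial system each layer contributes R = ln(r_out/r_in)/(2πkL); films add R = 1/(hA).
R_cast iron pipe wall = ln(36/27)/(2π×54.2×4.16) = 2.031×10^-4 K/W
R_polyisocyanurate foam = ln(76/36)/(2π×0.0234×4.16) = 1.222 K/W
R_outer film = 1/(h_o·2πr_oL) = 1/(8.6×2π×0.076×4.16) = 0.05853 K/W
R_total = 1.28 K/W
Q = ΔT/R_total = 216/1.28

Q ≈ 169 W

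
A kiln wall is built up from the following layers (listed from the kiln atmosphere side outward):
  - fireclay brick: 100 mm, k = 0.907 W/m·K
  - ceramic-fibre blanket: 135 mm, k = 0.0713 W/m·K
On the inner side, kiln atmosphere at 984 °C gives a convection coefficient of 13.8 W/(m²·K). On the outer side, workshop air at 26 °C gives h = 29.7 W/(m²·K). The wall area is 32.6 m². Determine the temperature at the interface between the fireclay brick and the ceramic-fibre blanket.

T ≈ 901 °C

Using the resistance-network approach (series):
R_inner film = 1/(h_i·A) = 1/(13.8×32.6) = 0.002223 K/W
R_fireclay brick = L/(kA) = 0.1/(0.907×32.6) = 0.003382 K/W
R_ceramic-fibre blanket = L/(kA) = 0.135/(0.0713×32.6) = 0.05808 K/W
R_outer film = 1/(h_o·A) = 1/(29.7×32.6) = 0.001033 K/W
R_total = 0.06472 K/W;  Q = ΔT/R_total = 958/0.06472 = 14800 W
T_interface = T_inner − Q·ΣR(inner→interface) = 984 − 14800×0.005605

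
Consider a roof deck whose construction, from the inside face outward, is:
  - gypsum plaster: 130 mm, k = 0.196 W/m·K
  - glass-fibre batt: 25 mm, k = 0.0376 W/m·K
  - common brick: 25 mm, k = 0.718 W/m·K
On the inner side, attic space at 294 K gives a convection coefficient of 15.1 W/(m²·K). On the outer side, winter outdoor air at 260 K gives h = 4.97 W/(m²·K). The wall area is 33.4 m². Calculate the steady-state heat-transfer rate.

Series thermal resistances:
R_inner film = 1/(h_i·A) = 1/(15.1×33.4) = 0.001983 K/W
R_gypsum plaster = L/(kA) = 0.13/(0.196×33.4) = 0.01986 K/W
R_glass-fibre batt = L/(kA) = 0.025/(0.0376×33.4) = 0.01991 K/W
R_common brick = L/(kA) = 0.025/(0.718×33.4) = 0.001042 K/W
R_outer film = 1/(h_o·A) = 1/(4.97×33.4) = 0.006024 K/W
R_total = 0.04881 K/W
Q = ΔT / R_total = 34 / 0.04881

Q ≈ 697 W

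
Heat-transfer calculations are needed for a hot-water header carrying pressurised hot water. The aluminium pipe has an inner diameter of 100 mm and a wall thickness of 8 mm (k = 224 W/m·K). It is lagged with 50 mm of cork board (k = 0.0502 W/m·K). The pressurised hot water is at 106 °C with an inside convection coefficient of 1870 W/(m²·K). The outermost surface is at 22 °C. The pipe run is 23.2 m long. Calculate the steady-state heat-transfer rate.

Cylindrical conduction, so R = ln(r₂/r₁)/(2πkL) per layer, in series:
R_inner film = 1/(h_i·2πr₁L) = 1/(1870×2π×0.05×23.2) = 7.337×10^-5 K/W
R_aluminium pipe wall = ln(58/50)/(2π×224×23.2) = 4.545×10^-6 K/W
R_cork board = ln(108/58)/(2π×0.0502×23.2) = 0.08496 K/W
R_total = 0.08504 K/W
Q = ΔT/R_total = 84/0.08504

Q ≈ 988 W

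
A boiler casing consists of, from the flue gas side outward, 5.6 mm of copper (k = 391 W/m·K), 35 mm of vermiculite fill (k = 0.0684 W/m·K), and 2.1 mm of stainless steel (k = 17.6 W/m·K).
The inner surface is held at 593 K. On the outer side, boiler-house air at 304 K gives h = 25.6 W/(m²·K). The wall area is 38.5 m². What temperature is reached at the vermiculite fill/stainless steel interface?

Treating each layer as a thermal resistance in series:
R_copper = L/(kA) = 0.0056/(391×38.5) = 3.72×10^-7 K/W
R_vermiculite fill = L/(kA) = 0.035/(0.0684×38.5) = 0.01329 K/W
R_stainless steel = L/(kA) = 0.0021/(17.6×38.5) = 3.099×10^-6 K/W
R_outer film = 1/(h_o·A) = 1/(25.6×38.5) = 0.001015 K/W
R_total = 0.01431 K/W;  Q = ΔT/R_total = 289/0.01431 = 20200 W
T_interface = T_inner − Q·ΣR(inner→interface) = 593 − 20200×0.01329

T ≈ 325 K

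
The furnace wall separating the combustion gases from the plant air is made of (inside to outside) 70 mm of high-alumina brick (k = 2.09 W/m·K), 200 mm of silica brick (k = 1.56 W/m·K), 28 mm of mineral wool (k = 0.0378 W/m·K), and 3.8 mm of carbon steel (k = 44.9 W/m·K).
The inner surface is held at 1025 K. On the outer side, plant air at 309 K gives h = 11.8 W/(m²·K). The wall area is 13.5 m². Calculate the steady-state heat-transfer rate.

Treating each layer as a thermal resistance in series:
R_high-alumina brick = L/(kA) = 0.07/(2.09×13.5) = 0.002481 K/W
R_silica brick = L/(kA) = 0.2/(1.56×13.5) = 0.009497 K/W
R_mineral wool = L/(kA) = 0.028/(0.0378×13.5) = 0.05487 K/W
R_carbon steel = L/(kA) = 0.0038/(44.9×13.5) = 6.269×10^-6 K/W
R_outer film = 1/(h_o·A) = 1/(11.8×13.5) = 0.006277 K/W
R_total = 0.07313 K/W
Q = ΔT / R_total = 716 / 0.07313

Q ≈ 9790 W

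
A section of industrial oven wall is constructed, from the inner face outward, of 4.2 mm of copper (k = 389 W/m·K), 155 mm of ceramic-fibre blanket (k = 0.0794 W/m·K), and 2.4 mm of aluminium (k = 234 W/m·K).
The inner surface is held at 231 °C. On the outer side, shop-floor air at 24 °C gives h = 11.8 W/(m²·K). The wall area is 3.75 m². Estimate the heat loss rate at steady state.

Treating each layer as a thermal resistance in series:
R_copper = L/(kA) = 0.0042/(389×3.75) = 2.879×10^-6 K/W
R_ceramic-fibre blanket = L/(kA) = 0.155/(0.0794×3.75) = 0.5206 K/W
R_aluminium = L/(kA) = 0.0024/(234×3.75) = 2.735×10^-6 K/W
R_outer film = 1/(h_o·A) = 1/(11.8×3.75) = 0.0226 K/W
R_total = 0.5432 K/W
Q = ΔT / R_total = 207 / 0.5432

Q ≈ 381 W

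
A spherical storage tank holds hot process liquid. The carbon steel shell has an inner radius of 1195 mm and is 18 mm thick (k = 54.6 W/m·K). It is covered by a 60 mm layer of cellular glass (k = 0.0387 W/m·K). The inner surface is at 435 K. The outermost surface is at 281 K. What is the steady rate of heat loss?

Q ≈ 1930 W

Spherical conduction: R = (1/r_in − 1/r_out)/(4πk) per layer; series-sum.
R_carbon steel shell = (1/1.195 − 1/1.213)/(4π×54.6) = 1.81×10^-5 K/W
R_cellular glass = (1/1.213 − 1/1.273)/(4π×0.0387) = 0.0799 K/W
R_total = 0.07992 K/W
Q = ΔT/R_total = 154/0.07992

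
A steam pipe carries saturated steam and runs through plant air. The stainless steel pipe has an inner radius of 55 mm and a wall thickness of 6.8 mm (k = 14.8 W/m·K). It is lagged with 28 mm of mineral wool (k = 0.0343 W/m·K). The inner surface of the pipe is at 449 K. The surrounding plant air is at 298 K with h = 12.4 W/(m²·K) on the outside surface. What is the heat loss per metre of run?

For a radial system each layer contributes R = ln(r_out/r_in)/(2πkL); films add R = 1/(hA).
R_stainless steel pipe wall = ln(61.8/55)/(2π×14.8×1) = 0.001254 K/W
R_mineral wool = ln(89.8/61.8)/(2π×0.0343×1) = 1.734 K/W
R_outer film = 1/(h_o·2πr_oL) = 1/(12.4×2π×0.0898×1) = 0.1429 K/W
R_total = 1.878 K/W
Q = ΔT/R_total = 151/1.878

q′ ≈ 80.4 W/m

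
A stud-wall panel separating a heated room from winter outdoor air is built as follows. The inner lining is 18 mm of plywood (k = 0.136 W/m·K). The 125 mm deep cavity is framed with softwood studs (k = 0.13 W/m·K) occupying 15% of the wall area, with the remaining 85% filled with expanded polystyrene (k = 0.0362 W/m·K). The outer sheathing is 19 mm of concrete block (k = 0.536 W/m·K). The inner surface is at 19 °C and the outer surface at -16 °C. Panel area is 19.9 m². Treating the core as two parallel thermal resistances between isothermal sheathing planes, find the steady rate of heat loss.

Sheathing layers in series; stud and cavity paths in parallel between them.
R_inner = 0.018/(0.136×19.9) = 0.006651 K/W
R_stud  = 0.125/(0.13×0.15×19.9) = 0.3221 K/W
R_cav   = 0.125/(0.0362×0.85×19.9) = 0.2041 K/W
1/R_core = 1/R_stud + 1/R_cav → R_core = 0.125 K/W
R_outer = 0.019/(0.536×19.9) = 0.001781 K/W
R_total = 0.1334 K/W
Q = ΔT/R_total = 35/0.1334

Q ≈ 262 W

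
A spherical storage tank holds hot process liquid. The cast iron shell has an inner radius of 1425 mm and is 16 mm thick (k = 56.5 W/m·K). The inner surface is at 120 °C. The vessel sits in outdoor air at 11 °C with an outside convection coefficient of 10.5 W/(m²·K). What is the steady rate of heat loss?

Q ≈ 29800 W

For a spherical shell R = (1/r₁ − 1/r₂)/(4πk); film R = 1/(h·4πr²). In series:
R_cast iron shell = (1/1.425 − 1/1.441)/(4π×56.5) = 1.097×10^-5 K/W
R_outer film = 1/(h·4πr_o²) = 1/(10.5×4π×1.441²) = 0.00365 K/W
R_total = 0.003661 K/W
Q = ΔT/R_total = 109/0.003661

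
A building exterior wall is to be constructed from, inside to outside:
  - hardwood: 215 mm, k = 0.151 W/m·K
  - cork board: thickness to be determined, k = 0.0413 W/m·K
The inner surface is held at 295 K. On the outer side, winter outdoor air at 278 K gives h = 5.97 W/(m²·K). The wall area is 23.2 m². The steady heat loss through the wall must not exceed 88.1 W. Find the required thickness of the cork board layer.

L ≈ 119 mm

Model the wall as resistances in series:
R_hardwood = L/(kA) = 0.215/(0.151×23.2) = 0.06137 K/W
R_outer film = 1/(h_o·A) = 1/(5.97×23.2) = 0.00722 K/W
Sum of the known resistances R_other = 0.06859 K/W
Required total resistance R_tot = ΔT/Q_allow = 17/88.1 = 0.193 K/W
R_cork board = R_tot − R_other = 0.1244 K/W
L = R·k·A = 0.1244×0.0413×23.2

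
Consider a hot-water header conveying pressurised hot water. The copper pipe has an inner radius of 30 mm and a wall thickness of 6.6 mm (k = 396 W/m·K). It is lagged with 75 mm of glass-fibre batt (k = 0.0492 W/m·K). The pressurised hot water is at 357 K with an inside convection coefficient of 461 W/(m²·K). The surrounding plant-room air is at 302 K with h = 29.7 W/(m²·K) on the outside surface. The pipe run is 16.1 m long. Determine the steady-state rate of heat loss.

Q ≈ 242 W

Per-layer cylindrical resistances, series-summed:
R_inner film = 1/(h_i·2πr₁L) = 1/(461×2π×0.03×16.1) = 7.148×10^-4 K/W
R_copper pipe wall = ln(36.6/30)/(2π×396×16.1) = 4.964×10^-6 K/W
R_glass-fibre batt = ln(111.6/36.6)/(2π×0.0492×16.1) = 0.224 K/W
R_outer film = 1/(h_o·2πr_oL) = 1/(29.7×2π×0.1116×16.1) = 0.002982 K/W
R_total = 0.2277 K/W
Q = ΔT/R_total = 55/0.2277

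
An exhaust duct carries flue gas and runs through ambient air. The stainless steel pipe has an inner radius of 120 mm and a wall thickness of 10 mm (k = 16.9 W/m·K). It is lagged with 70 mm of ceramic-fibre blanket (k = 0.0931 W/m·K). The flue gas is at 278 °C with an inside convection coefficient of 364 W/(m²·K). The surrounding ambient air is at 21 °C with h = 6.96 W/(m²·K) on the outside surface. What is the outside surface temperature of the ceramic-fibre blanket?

T ≈ 55.4 °C

Per-layer cylindrical resistances, series-summed:
R_inner film = 1/(h_i·2πr₁L) = 1/(364×2π×0.12×1) = 0.003644 K/W
R_stainless steel pipe wall = ln(130/120)/(2π×16.9×1) = 7.538×10^-4 K/W
R_ceramic-fibre blanket = ln(200/130)/(2π×0.0931×1) = 0.7364 K/W
R_outer film = 1/(h_o·2πr_oL) = 1/(6.96×2π×0.2×1) = 0.1143 K/W
R_total = 0.8552 K/W
Q = ΔT/R_total = 257/0.8552
Q = 301 W/m
T_interface = T_inner − Q·ΣR(inner→interface) = 278 − 301×0.7408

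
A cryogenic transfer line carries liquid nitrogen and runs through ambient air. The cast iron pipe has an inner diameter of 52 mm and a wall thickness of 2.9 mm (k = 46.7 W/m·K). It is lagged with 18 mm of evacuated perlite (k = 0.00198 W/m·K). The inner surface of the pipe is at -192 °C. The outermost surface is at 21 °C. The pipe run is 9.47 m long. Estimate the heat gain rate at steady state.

Q ≈ 51.8 W

For a radial system each layer contributes R = ln(r_out/r_in)/(2πkL); films add R = 1/(hA).
R_cast iron pipe wall = ln(28.9/26)/(2π×46.7×9.47) = 3.806×10^-5 K/W
R_evacuated perlite = ln(46.9/28.9)/(2π×0.00198×9.47) = 4.11 K/W
R_total = 4.11 K/W
Q = ΔT/R_total = 213/4.11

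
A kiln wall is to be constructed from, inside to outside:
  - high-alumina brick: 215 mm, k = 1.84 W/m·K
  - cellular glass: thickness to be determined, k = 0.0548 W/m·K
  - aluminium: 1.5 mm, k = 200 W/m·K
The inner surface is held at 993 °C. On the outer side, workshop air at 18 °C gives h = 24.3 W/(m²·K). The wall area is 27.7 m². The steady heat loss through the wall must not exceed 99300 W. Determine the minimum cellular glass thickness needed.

Thermal resistances in series:
R_high-alumina brick = L/(kA) = 0.215/(1.84×27.7) = 0.004218 K/W
R_aluminium = L/(kA) = 0.0015/(200×27.7) = 2.708×10^-7 K/W
R_outer film = 1/(h_o·A) = 1/(24.3×27.7) = 0.001486 K/W
Sum of the known resistances R_other = 0.005704 K/W
Required total resistance R_tot = ΔT/Q_allow = 975/99300 = 0.009819 K/W
R_cellular glass = R_tot − R_other = 0.004114 K/W
L = R·k·A = 0.004114×0.0548×27.7

L ≈ 6.25 mm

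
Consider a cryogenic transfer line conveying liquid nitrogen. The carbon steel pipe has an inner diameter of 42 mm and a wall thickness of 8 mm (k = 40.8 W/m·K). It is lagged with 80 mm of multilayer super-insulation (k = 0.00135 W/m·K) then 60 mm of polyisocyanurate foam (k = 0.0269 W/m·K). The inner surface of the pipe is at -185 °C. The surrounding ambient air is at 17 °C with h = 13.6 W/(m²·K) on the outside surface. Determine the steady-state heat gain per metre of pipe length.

Cylindrical conduction, so R = ln(r₂/r₁)/(2πkL) per layer, in series:
R_carbon steel pipe wall = ln(29/21)/(2π×40.8×1) = 0.001259 K/W
R_multilayer super-insulation = ln(109/29)/(2π×0.00135×1) = 156.1 K/W
R_polyisocyanurate foam = ln(169/109)/(2π×0.0269×1) = 2.595 K/W
R_outer film = 1/(h_o·2πr_oL) = 1/(13.6×2π×0.169×1) = 0.06925 K/W
R_total = 158.8 K/W
Q = ΔT/R_total = 202/158.8

q′ ≈ 1.27 W/m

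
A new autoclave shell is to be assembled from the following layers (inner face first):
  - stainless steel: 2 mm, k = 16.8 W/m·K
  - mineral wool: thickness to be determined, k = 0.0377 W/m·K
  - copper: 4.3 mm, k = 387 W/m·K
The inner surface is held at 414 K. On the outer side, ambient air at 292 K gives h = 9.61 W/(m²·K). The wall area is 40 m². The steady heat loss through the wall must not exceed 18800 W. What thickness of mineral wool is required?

L ≈ 5.86 mm

Thermal resistances in series:
R_stainless steel = L/(kA) = 0.002/(16.8×40) = 2.976×10^-6 K/W
R_copper = L/(kA) = 0.0043/(387×40) = 2.778×10^-7 K/W
R_outer film = 1/(h_o·A) = 1/(9.61×40) = 0.002601 K/W
Sum of the known resistances R_other = 0.002605 K/W
Required total resistance R_tot = ΔT/Q_allow = 122/18800 = 0.006489 K/W
R_mineral wool = R_tot − R_other = 0.003885 K/W
L = R·k·A = 0.003885×0.0377×40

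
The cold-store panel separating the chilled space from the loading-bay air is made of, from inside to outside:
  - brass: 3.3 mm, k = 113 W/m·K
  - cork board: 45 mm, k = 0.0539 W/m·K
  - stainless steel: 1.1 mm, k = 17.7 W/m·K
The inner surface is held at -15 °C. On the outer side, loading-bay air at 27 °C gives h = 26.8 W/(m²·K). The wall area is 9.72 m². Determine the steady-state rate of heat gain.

Q ≈ 468 W

Thermal resistances in series:
R_brass = L/(kA) = 0.0033/(113×9.72) = 3.004×10^-6 K/W
R_cork board = L/(kA) = 0.045/(0.0539×9.72) = 0.08589 K/W
R_stainless steel = L/(kA) = 0.0011/(17.7×9.72) = 6.394×10^-6 K/W
R_outer film = 1/(h_o·A) = 1/(26.8×9.72) = 0.003839 K/W
R_total = 0.08974 K/W
Q = ΔT / R_total = 42 / 0.08974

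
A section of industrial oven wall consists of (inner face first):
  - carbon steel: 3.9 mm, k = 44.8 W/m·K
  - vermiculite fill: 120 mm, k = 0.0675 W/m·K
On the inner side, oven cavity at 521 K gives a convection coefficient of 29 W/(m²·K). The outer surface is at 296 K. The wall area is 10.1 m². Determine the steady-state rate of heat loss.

Q ≈ 1250 W

Thermal resistances in series:
R_inner film = 1/(h_i·A) = 1/(29×10.1) = 0.003414 K/W
R_carbon steel = L/(kA) = 0.0039/(44.8×10.1) = 8.619×10^-6 K/W
R_vermiculite fill = L/(kA) = 0.12/(0.0675×10.1) = 0.176 K/W
R_total = 0.1794 K/W
Q = ΔT / R_total = 225 / 0.1794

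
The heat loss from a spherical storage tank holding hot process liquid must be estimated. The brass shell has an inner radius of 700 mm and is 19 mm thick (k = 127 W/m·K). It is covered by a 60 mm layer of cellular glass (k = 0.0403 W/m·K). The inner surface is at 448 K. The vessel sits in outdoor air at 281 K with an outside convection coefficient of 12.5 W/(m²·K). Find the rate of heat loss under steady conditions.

Spherical conduction: R = (1/r_in − 1/r_out)/(4πk) per layer; series-sum.
R_brass shell = (1/0.7 − 1/0.719)/(4π×127) = 2.365×10^-5 K/W
R_cellular glass = (1/0.719 − 1/0.779)/(4π×0.0403) = 0.2115 K/W
R_outer film = 1/(h·4πr_o²) = 1/(12.5×4π×0.779²) = 0.01049 K/W
R_total = 0.222 K/W
Q = ΔT/R_total = 167/0.222

Q ≈ 752 W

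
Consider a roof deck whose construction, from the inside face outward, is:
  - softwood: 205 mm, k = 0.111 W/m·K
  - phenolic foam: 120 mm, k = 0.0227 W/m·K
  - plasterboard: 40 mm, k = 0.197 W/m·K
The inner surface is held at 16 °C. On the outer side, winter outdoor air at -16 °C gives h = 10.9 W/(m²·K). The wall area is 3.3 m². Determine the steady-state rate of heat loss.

Q ≈ 14.2 W

Using the resistance-network approach (series):
R_softwood = L/(kA) = 0.205/(0.111×3.3) = 0.5597 K/W
R_phenolic foam = L/(kA) = 0.12/(0.0227×3.3) = 1.602 K/W
R_plasterboard = L/(kA) = 0.04/(0.197×3.3) = 0.06153 K/W
R_outer film = 1/(h_o·A) = 1/(10.9×3.3) = 0.0278 K/W
R_total = 2.251 K/W
Q = ΔT / R_total = 32 / 2.251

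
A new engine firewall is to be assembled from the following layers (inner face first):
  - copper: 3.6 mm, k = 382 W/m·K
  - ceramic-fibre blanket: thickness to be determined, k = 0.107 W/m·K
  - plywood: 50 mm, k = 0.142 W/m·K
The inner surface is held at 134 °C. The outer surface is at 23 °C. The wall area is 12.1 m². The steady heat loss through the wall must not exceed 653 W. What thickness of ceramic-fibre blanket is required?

L ≈ 182 mm

Thermal resistances in series:
R_copper = L/(kA) = 0.0036/(382×12.1) = 7.788×10^-7 K/W
R_plywood = L/(kA) = 0.05/(0.142×12.1) = 0.0291 K/W
Sum of the known resistances R_other = 0.0291 K/W
Required total resistance R_tot = ΔT/Q_allow = 111/653 = 0.17 K/W
R_ceramic-fibre blanket = R_tot − R_other = 0.1409 K/W
L = R·k·A = 0.1409×0.107×12.1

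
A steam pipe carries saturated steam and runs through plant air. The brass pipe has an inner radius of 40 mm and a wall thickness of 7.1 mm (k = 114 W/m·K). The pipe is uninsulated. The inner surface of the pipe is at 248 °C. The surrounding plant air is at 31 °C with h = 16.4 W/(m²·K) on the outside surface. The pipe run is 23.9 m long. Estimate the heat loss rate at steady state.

Q ≈ 25100 W

Treating each annulus and film as a series resistance:
R_brass pipe wall = ln(47.1/40)/(2π×114×23.9) = 9.544×10^-6 K/W
R_outer film = 1/(h_o·2πr_oL) = 1/(16.4×2π×0.0471×23.9) = 0.008621 K/W
R_total = 0.008631 K/W
Q = ΔT/R_total = 217/0.008631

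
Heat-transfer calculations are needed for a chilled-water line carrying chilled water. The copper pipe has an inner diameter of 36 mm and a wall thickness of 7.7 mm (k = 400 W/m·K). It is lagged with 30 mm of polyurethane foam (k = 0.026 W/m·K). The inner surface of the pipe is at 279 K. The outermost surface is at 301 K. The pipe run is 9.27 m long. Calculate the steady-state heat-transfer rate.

Q ≈ 43.1 W

Per-layer cylindrical resistances, series-summed:
R_copper pipe wall = ln(25.7/18)/(2π×400×9.27) = 1.529×10^-5 K/W
R_polyurethane foam = ln(55.7/25.7)/(2π×0.026×9.27) = 0.5108 K/W
R_total = 0.5108 K/W
Q = ΔT/R_total = 22/0.5108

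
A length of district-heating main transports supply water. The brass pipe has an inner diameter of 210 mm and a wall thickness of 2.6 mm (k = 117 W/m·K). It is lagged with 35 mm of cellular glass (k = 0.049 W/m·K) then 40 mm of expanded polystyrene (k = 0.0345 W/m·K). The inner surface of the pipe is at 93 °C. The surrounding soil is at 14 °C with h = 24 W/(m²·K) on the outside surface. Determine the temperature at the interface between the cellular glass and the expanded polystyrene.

T ≈ 58.5 °C

Radial resistances (cylindrical: R_cond = ln(r_o/r_i)/(2πkL), R_conv = 1/(h·2πrL)):
R_brass pipe wall = ln(107.6/105)/(2π×117×1) = 3.327×10^-5 K/W
R_cellular glass = ln(142.6/107.6)/(2π×0.049×1) = 0.9147 K/W
R_expanded polystyrene = ln(182.6/142.6)/(2π×0.0345×1) = 1.141 K/W
R_outer film = 1/(h_o·2πr_oL) = 1/(24×2π×0.1826×1) = 0.03632 K/W
R_total = 2.092 K/W
Q = ΔT/R_total = 79/2.092
Q = 37.8 W/m
T_interface = T_inner − Q·ΣR(inner→interface) = 93 − 37.8×0.9148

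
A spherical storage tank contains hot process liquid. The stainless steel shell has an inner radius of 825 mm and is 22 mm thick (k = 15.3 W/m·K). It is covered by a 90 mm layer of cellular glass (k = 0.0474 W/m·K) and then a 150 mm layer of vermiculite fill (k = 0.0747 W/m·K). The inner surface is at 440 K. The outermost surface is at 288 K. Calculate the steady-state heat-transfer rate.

Q ≈ 437 W

For a spherical shell R = (1/r₁ − 1/r₂)/(4πk); film R = 1/(h·4πr²). In series:
R_stainless steel shell = (1/0.825 − 1/0.847)/(4π×15.3) = 1.638×10^-4 K/W
R_cellular glass = (1/0.847 − 1/0.937)/(4π×0.0474) = 0.1904 K/W
R_vermiculite fill = (1/0.937 − 1/1.087)/(4π×0.0747) = 0.1569 K/W
R_total = 0.3474 K/W
Q = ΔT/R_total = 152/0.3474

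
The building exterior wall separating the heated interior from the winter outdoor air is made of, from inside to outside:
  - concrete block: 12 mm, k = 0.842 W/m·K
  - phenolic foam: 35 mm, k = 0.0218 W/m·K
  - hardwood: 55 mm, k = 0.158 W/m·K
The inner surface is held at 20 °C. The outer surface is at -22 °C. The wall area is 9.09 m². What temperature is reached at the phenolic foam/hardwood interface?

Series thermal resistances:
R_concrete block = L/(kA) = 0.012/(0.842×9.09) = 0.001568 K/W
R_phenolic foam = L/(kA) = 0.035/(0.0218×9.09) = 0.1766 K/W
R_hardwood = L/(kA) = 0.055/(0.158×9.09) = 0.03829 K/W
R_total = 0.2165 K/W;  Q = ΔT/R_total = 42/0.2165 = 194 W
T_interface = T_inner − Q·ΣR(inner→interface) = 20 − 194×0.1782

T ≈ -14.6 °C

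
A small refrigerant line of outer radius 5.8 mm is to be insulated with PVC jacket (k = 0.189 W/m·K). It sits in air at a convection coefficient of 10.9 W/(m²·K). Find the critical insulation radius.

For a cylinder r_cr = k/h = 0.189/10.9
r_cr = 17.3 mm; since the bare radius (5.8 mm) is below r_cr, adding a thin layer of insulation will *increase* heat loss.

r_cr ≈ 17.3 mm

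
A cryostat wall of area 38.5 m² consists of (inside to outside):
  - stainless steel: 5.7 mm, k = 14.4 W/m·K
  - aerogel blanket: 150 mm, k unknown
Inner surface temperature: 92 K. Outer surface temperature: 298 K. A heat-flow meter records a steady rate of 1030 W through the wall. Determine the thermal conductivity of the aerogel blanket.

k ≈ 0.0195 W/(m·K)

Treating each layer as a thermal resistance in series:
R_stainless steel = L/(kA) = 0.0057/(14.4×38.5) = 1.028×10^-5 K/W
Sum of known resistances R_other = 1.028×10^-5 K/W
Total R = ΔT/Q = 206/1030 = 0.2 K/W
R_aerogel blanket = R_total − R_other = 0.2 K/W
k = L/(R·A) = 0.15/(0.2×38.5)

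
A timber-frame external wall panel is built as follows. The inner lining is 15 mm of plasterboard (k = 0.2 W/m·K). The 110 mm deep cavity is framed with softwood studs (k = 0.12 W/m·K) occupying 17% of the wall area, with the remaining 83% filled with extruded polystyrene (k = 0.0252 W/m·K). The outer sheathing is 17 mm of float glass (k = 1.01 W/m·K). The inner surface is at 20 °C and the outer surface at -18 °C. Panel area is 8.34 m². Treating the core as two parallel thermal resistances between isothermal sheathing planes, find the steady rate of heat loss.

Q ≈ 115 W

Sheathing layers in series; stud and cavity paths in parallel between them.
R_inner = 0.015/(0.2×8.34) = 0.008993 K/W
R_stud  = 0.11/(0.12×0.17×8.34) = 0.6465 K/W
R_cav   = 0.11/(0.0252×0.83×8.34) = 0.6306 K/W
1/R_core = 1/R_stud + 1/R_cav → R_core = 0.3192 K/W
R_outer = 0.017/(1.01×8.34) = 0.002018 K/W
R_total = 0.3302 K/W
Q = ΔT/R_total = 38/0.3302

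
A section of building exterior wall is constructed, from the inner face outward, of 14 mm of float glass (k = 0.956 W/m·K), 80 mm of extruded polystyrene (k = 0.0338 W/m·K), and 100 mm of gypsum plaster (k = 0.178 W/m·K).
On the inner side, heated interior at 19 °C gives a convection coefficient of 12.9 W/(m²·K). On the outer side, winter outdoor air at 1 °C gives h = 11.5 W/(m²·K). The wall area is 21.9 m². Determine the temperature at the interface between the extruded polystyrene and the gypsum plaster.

T ≈ 4.76 °C

Using the resistance-network approach (series):
R_inner film = 1/(h_i·A) = 1/(12.9×21.9) = 0.00354 K/W
R_float glass = L/(kA) = 0.014/(0.956×21.9) = 6.687×10^-4 K/W
R_extruded polystyrene = L/(kA) = 0.08/(0.0338×21.9) = 0.1081 K/W
R_gypsum plaster = L/(kA) = 0.1/(0.178×21.9) = 0.02565 K/W
R_outer film = 1/(h_o·A) = 1/(11.5×21.9) = 0.003971 K/W
R_total = 0.1419 K/W;  Q = ΔT/R_total = 18/0.1419 = 126.8 W
T_interface = T_inner − Q·ΣR(inner→interface) = 19 − 127×0.1123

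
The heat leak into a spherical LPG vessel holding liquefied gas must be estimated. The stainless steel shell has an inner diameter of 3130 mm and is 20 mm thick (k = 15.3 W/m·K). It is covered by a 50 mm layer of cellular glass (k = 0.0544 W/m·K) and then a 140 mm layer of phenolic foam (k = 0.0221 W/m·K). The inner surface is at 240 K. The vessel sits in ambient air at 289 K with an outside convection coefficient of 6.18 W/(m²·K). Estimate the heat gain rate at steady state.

Q ≈ 238 W

Radial (spherical) resistances in series:
R_stainless steel shell = (1/1.565 − 1/1.585)/(4π×15.3) = 4.194×10^-5 K/W
R_cellular glass = (1/1.585 − 1/1.635)/(4π×0.0544) = 0.02822 K/W
R_phenolic foam = (1/1.635 − 1/1.775)/(4π×0.0221) = 0.1737 K/W
R_outer film = 1/(h·4πr_o²) = 1/(6.18×4π×1.775²) = 0.004087 K/W
R_total = 0.2061 K/W
Q = ΔT/R_total = 49/0.2061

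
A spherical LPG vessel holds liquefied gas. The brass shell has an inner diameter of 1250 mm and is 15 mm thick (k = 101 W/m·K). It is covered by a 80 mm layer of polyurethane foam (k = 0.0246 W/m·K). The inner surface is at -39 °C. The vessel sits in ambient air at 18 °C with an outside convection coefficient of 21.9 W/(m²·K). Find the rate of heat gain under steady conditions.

Spherical conduction: R = (1/r_in − 1/r_out)/(4πk) per layer; series-sum.
R_brass shell = (1/0.625 − 1/0.64)/(4π×101) = 2.955×10^-5 K/W
R_polyurethane foam = (1/0.64 − 1/0.72)/(4π×0.0246) = 0.5616 K/W
R_outer film = 1/(h·4πr_o²) = 1/(21.9×4π×0.72²) = 0.007009 K/W
R_total = 0.5686 K/W
Q = ΔT/R_total = 57/0.5686

Q ≈ 100 W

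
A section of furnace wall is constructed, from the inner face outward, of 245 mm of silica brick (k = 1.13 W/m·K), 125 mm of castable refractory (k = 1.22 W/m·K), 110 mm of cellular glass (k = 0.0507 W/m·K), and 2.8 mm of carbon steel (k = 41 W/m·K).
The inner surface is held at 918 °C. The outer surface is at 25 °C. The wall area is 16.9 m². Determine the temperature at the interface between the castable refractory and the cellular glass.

Series thermal resistances:
R_silica brick = L/(kA) = 0.245/(1.13×16.9) = 0.01283 K/W
R_castable refractory = L/(kA) = 0.125/(1.22×16.9) = 0.006063 K/W
R_cellular glass = L/(kA) = 0.11/(0.0507×16.9) = 0.1284 K/W
R_carbon steel = L/(kA) = 0.0028/(41×16.9) = 4.041×10^-6 K/W
R_total = 0.1473 K/W;  Q = ΔT/R_total = 893/0.1473 = 6063 W
T_interface = T_inner − Q·ΣR(inner→interface) = 918 − 6060×0.01889

T ≈ 803 °C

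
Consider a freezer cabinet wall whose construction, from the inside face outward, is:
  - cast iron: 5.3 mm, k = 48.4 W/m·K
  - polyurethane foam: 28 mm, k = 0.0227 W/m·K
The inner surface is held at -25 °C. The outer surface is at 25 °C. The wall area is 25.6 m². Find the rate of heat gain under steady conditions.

Q ≈ 1040 W

Series thermal resistances:
R_cast iron = L/(kA) = 0.0053/(48.4×25.6) = 4.278×10^-6 K/W
R_polyurethane foam = L/(kA) = 0.028/(0.0227×25.6) = 0.04818 K/W
R_total = 0.04819 K/W
Q = ΔT / R_total = 50 / 0.04819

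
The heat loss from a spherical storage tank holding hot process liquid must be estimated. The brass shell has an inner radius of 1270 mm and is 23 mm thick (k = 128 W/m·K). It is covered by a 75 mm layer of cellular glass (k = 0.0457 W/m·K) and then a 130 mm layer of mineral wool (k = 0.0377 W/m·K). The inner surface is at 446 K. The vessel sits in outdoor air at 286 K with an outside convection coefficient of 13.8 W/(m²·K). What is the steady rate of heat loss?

Spherical conduction: R = (1/r_in − 1/r_out)/(4πk) per layer; series-sum.
R_brass shell = (1/1.27 − 1/1.293)/(4π×128) = 8.708×10^-6 K/W
R_cellular glass = (1/1.293 − 1/1.368)/(4π×0.0457) = 0.07383 K/W
R_mineral wool = (1/1.368 − 1/1.498)/(4π×0.0377) = 0.1339 K/W
R_outer film = 1/(h·4πr_o²) = 1/(13.8×4π×1.498²) = 0.00257 K/W
R_total = 0.2103 K/W
Q = ΔT/R_total = 160/0.2103

Q ≈ 761 W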